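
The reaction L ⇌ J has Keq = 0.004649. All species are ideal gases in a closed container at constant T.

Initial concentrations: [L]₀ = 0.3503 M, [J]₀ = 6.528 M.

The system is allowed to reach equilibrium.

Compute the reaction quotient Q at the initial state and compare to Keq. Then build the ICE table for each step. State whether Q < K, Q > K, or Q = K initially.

Q₀ = 18.64 vs Keq = 0.004649 ⇒ Q>K, reverse
Step 1:
                   L          J
  init        0.3503      6.528
  Δ            6.496     -6.496
  eq           6.846    0.03183
  solve Keq expr → x = -6.496; check Q = 0.004649

Q₀ = 18.64; Q > K (proceeds reverse)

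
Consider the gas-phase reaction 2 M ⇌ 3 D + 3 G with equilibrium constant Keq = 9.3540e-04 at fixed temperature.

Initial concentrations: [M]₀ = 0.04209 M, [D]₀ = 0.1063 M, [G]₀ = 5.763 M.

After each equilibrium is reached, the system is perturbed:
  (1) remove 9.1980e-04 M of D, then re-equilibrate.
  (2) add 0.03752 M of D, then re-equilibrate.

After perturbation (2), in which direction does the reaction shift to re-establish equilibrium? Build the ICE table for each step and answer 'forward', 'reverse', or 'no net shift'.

Q₀ = 129.8 vs Keq = 9.3540e-04 ⇒ Q>K, reverse
Step 1:
                    M           D           G
  init        0.04209      0.1063       5.763
  Δ           0.06822     -0.1023     -0.1023
  eq           0.1103    0.003974       5.661
  solve Keq expr → x = -0.03411; check Q = 9.3540e-04
Then remove 9.1980e-04 M of D.
Step 2:
                    M           D           G
  init         0.1103    0.003054       5.661
  Δ       -6.0311e-04  9.0467e-04  9.0467e-04
  eq           0.1097    0.003959       5.662
  solve Keq expr → x = 3.0156e-04; check Q = 9.3540e-04
Then add 0.03752 M of D.
Step 3:
                    M           D           G
  init         0.1097     0.04148       5.662
  Δ           0.02461    -0.03692    -0.03692
  eq           0.1343     0.00456       5.625
  solve Keq expr → x = -0.01231; check Q = 9.3540e-04

Direction: reverse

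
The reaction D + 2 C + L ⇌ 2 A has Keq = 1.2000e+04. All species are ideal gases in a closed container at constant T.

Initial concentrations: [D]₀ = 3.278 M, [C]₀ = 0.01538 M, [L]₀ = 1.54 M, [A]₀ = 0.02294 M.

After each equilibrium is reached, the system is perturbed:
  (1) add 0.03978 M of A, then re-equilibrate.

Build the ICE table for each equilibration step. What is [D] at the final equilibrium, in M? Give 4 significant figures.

Q₀ = 0.4407 vs Keq = 1.2000e+04 ⇒ Q<K, forward
Step 1:
                   D          C          L          A
  Initial      3.278    0.01538       1.54    0.02294
  Change   -0.007612   -0.01522  -0.007612    0.01522
  Equil         3.27 1.5563e-04      1.532    0.03816
  solve Keq expr → x = 0.007612; check Q = 1.2000e+04
Then add 0.03978 M of A.
Step 2:
                   D          C          L          A
  Initial       3.27 1.5563e-04      1.532    0.07794
  Change  8.0772e-05 1.6154e-04 8.0772e-05 -1.6154e-04
  Equil         3.27 3.1717e-04      1.532    0.07778
  solve Keq expr → x = -8.0772e-05; check Q = 1.2000e+04

[D]_eq = 3.27 M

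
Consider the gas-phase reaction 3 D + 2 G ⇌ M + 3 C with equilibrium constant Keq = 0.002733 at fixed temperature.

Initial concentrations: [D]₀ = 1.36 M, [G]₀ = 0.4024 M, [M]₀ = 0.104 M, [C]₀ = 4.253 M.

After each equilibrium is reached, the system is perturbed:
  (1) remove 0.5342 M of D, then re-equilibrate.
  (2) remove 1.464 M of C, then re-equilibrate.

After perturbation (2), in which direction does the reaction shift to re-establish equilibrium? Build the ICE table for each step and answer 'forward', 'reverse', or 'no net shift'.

Direction: forward

Q₀ = 19.64 vs Keq = 0.002733 ⇒ Q>K, reverse
Step 1:
                  D         G         M         C
  I            1.36    0.4024     0.104     4.253
  C          0.3118    0.2078   -0.1039   -0.3118
  E           1.672    0.6102 7.7675e-05     3.941
  solve Keq expr → x = -0.1039; check Q = 0.002733
Then remove 0.5342 M of D.
Step 2:
                  D         G         M         C
  I           1.138    0.6102 7.7675e-05     3.941
  C       1.5954e-04 1.0636e-04 -5.3180e-05 -1.5954e-04
  E           1.138    0.6104 2.4495e-05     3.941
  solve Keq expr → x = -5.3180e-05; check Q = 0.002733
Then remove 1.464 M of C.
Step 3:
                  D         G         M         C
  I           1.138    0.6104 2.4495e-05     2.477
  C       -2.2207e-04 -1.4805e-04 7.4023e-05 2.2207e-04
  E           1.138    0.6102 9.8518e-05     2.477
  solve Keq expr → x = 7.4023e-05; check Q = 0.002733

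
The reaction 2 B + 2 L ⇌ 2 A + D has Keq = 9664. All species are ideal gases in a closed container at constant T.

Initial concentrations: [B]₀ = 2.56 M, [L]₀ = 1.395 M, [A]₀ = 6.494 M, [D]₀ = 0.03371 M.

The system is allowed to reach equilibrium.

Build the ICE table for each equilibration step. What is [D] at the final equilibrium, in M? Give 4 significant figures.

Q₀ = 0.1115 vs Keq = 9664 ⇒ Q<K, forward
Step 1:
                  B         L         A         D
  init         2.56     1.395     6.494   0.03371
  Δ           -1.34     -1.34      1.34    0.6701
  eq           1.22   0.05481     7.834    0.7038
  solve Keq expr → x = 0.6701; check Q = 9664

[D]_eq = 0.7038 M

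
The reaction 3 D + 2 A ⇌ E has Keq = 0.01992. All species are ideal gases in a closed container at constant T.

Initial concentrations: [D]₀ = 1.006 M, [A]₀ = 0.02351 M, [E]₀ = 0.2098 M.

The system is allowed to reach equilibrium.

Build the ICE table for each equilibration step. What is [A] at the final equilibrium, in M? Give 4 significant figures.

Q₀ = 372.8 vs Keq = 0.01992 ⇒ Q>K, reverse
Step 1:
                    D           A           E
  init          1.006     0.02351      0.2098
  Δ            0.5877      0.3918     -0.1959
  eq            1.594      0.4153     0.01391
  solve Keq expr → x = -0.1959; check Q = 0.01992

[A]_eq = 0.4153 M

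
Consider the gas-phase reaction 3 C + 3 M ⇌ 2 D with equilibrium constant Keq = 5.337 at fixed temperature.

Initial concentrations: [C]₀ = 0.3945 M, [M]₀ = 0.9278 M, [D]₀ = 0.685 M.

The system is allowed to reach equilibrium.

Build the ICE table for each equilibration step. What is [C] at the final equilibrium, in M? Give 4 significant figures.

[C]_eq = 0.4419 M

Q₀ = 9.569 vs Keq = 5.337 ⇒ Q>K, reverse
Step 1:
                  C         M         D
  init       0.3945    0.9278     0.685
  Δ         0.04736   0.04736  -0.03158
  eq         0.4419    0.9752    0.6534
  solve Keq expr → x = -0.01579; check Q = 5.337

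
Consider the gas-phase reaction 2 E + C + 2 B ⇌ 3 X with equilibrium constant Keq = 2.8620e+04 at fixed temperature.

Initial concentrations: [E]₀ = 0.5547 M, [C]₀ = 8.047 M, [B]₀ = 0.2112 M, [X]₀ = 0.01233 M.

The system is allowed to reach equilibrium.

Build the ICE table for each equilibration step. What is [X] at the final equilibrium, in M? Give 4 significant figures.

[X]_eq = 0.3274 M

Q₀ = 1.6973e-05 vs Keq = 2.8620e+04 ⇒ Q<K, forward
Step 1:
                    E           C           B           X
  I            0.5547       8.047      0.2112     0.01233
  C           -0.2101      -0.105     -0.2101      0.3151
  E            0.3446       7.942     0.00114      0.3274
  solve Keq expr → x = 0.105; check Q = 2.8620e+04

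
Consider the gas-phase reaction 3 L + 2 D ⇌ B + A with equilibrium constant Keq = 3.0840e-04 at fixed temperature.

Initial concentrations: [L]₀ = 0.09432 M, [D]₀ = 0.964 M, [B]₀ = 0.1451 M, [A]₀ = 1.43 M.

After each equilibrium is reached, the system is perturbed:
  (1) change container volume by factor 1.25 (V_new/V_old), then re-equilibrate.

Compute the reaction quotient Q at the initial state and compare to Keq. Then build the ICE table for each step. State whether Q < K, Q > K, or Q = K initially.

Q₀ = 266.1 vs Keq = 3.0840e-04 ⇒ Q>K, reverse
Step 1:
                   L          D          B          A
  I          0.09432      0.964     0.1451       1.43
  C           0.4351     0.2901     -0.145     -0.145
  E           0.5295      1.254 5.6022e-05      1.285
  solve Keq expr → x = -0.145; check Q = 3.0840e-04
Then change container volume by factor 1.25 (V_new/V_old).
Step 2:
                   L          D          B          A
  I           0.4236      1.003 4.4818e-05      1.028
  C       6.5574e-05 4.3716e-05 -2.1858e-05 -2.1858e-05
  E           0.4236      1.003 2.2960e-05      1.028
  solve Keq expr → x = -2.1858e-05; check Q = 3.0840e-04

Q₀ = 266.1; Q > K (proceeds reverse)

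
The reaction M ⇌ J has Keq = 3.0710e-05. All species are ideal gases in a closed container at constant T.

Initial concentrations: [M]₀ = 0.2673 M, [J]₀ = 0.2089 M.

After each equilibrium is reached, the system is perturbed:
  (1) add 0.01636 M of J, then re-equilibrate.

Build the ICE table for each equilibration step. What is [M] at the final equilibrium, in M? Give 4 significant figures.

Q₀ = 0.7815 vs Keq = 3.0710e-05 ⇒ Q>K, reverse
Step 1:
                  M         J
  I          0.2673    0.2089
  C          0.2089   -0.2089
  E          0.4762 1.4624e-05
  solve Keq expr → x = -0.2089; check Q = 3.0710e-05
Then add 0.01636 M of J.
Step 2:
                  M         J
  I          0.4762   0.01637
  C         0.01636  -0.01636
  E          0.4925 1.5126e-05
  solve Keq expr → x = -0.01636; check Q = 3.0710e-05

[M]_eq = 0.4925 M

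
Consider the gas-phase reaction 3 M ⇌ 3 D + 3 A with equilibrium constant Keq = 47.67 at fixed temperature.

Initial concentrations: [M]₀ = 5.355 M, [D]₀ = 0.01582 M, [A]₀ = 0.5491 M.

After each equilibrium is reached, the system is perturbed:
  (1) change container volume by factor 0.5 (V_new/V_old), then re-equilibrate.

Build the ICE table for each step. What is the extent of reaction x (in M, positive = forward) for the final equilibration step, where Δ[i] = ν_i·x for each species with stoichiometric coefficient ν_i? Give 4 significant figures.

Q₀ = 4.2687e-09 vs Keq = 47.67 ⇒ Q<K, forward
Step 1:
                   M          D          A
  I            5.355    0.01582     0.5491
  C           -2.783      2.783      2.783
  E            2.572      2.799      3.332
  solve Keq expr → x = 0.9277; check Q = 47.67
Then change container volume by factor 0.5 (V_new/V_old).
Step 2:
                   M          D          A
  I            5.144      5.598      6.664
  C            1.277     -1.277     -1.277
  E            6.421      4.321      5.388
  solve Keq expr → x = -0.4255; check Q = 47.67

x = -0.4255 M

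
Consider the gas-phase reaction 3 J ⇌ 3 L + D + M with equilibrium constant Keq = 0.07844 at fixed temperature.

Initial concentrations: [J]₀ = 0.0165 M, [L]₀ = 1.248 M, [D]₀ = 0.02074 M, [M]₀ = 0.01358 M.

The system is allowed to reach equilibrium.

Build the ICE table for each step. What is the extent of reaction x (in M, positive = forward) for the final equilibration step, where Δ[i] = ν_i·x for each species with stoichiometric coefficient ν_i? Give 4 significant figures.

Q₀ = 121.9 vs Keq = 0.07844 ⇒ Q>K, reverse
Step 1:
                    J           L           D           M
  init         0.0165       1.248     0.02074     0.01358
  Δ           0.03806    -0.03806    -0.01269    -0.01269
  eq          0.05456        1.21    0.008053  8.9314e-04
  solve Keq expr → x = -0.01269; check Q = 0.07844

x = -0.01269 M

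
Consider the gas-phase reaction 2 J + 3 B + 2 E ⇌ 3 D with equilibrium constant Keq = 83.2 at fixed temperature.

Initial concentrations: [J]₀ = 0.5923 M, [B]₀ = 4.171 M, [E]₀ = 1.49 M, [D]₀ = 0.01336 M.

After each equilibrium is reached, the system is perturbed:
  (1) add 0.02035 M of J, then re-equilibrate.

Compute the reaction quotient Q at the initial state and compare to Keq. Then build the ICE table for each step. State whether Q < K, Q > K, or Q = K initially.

Q₀ = 4.2193e-08 vs Keq = 83.2 ⇒ Q<K, forward
Step 1:
                   J          B          E          D
  I           0.5923      4.171       1.49    0.01336
  C          -0.5759    -0.8639    -0.5759     0.8639
  E          0.01639      3.307     0.9141     0.8772
  solve Keq expr → x = 0.288; check Q = 83.2
Then add 0.02035 M of J.
Step 2:
                   J          B          E          D
  I          0.03674      3.307     0.9141     0.8772
  C         -0.01895   -0.02843   -0.01895    0.02843
  E          0.01778      3.279     0.8951     0.9057
  solve Keq expr → x = 0.009477; check Q = 83.2

Q₀ = 4.2193e-08; Q < K (proceeds forward)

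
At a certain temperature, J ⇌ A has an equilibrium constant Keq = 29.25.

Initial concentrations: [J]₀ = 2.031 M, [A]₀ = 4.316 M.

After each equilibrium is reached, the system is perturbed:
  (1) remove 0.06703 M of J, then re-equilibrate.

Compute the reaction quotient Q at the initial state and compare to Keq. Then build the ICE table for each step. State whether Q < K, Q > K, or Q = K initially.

Q₀ = 2.125 vs Keq = 29.25 ⇒ Q<K, forward
Step 1:
                    J           A
  init          2.031       4.316
  Δ            -1.821       1.821
  eq           0.2098       6.137
  solve Keq expr → x = 1.821; check Q = 29.25
Then remove 0.06703 M of J.
Step 2:
                    J           A
  init         0.1428       6.137
  Δ           0.06481    -0.06481
  eq           0.2076       6.072
  solve Keq expr → x = -0.06481; check Q = 29.25

Q₀ = 2.125; Q < K (proceeds forward)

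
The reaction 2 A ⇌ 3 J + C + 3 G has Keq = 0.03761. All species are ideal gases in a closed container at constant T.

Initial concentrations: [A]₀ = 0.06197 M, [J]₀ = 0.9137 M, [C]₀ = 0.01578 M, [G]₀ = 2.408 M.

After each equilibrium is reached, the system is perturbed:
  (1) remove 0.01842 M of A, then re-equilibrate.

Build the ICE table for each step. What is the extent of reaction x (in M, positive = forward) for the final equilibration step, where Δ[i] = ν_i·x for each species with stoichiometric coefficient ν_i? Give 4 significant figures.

Q₀ = 43.76 vs Keq = 0.03761 ⇒ Q>K, reverse
Step 1:
                    A           J           C           G
  Initial     0.06197      0.9137     0.01578       2.408
  Change      0.03148    -0.04722    -0.01574    -0.04722
  Equil       0.09345      0.8665  3.8376e-05       2.361
  solve Keq expr → x = -0.01574; check Q = 0.03761
Then remove 0.01842 M of A.
Step 2:
                    A           J           C           G
  Initial     0.07503      0.8665  3.8376e-05       2.361
  Change   2.7229e-05 -4.0843e-05 -1.3614e-05 -4.0843e-05
  Equil       0.07506      0.8664  2.4762e-05       2.361
  solve Keq expr → x = -1.3614e-05; check Q = 0.03761

x = -1.3614e-05 M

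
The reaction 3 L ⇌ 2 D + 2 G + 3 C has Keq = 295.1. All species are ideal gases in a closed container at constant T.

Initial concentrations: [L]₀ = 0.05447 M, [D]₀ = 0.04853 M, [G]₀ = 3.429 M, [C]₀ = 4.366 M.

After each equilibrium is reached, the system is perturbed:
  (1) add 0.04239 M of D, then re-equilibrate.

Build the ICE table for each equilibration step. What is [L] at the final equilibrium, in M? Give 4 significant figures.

Q₀ = 1.4260e+04 vs Keq = 295.1 ⇒ Q>K, reverse
Step 1:
                   L          D          G          C
  Initial    0.05447    0.04853      3.429      4.366
  Change     0.04593   -0.03062   -0.03062   -0.04593
  Equil       0.1004    0.01791      3.398       4.32
  solve Keq expr → x = -0.01531; check Q = 295.1
Then add 0.04239 M of D.
Step 2:
                   L          D          G          C
  Initial     0.1004     0.0603      3.398       4.32
  Change     0.04333   -0.02889   -0.02889   -0.04333
  Equil       0.1437    0.03141      3.369      4.277
  solve Keq expr → x = -0.01444; check Q = 295.1

[L]_eq = 0.1437 M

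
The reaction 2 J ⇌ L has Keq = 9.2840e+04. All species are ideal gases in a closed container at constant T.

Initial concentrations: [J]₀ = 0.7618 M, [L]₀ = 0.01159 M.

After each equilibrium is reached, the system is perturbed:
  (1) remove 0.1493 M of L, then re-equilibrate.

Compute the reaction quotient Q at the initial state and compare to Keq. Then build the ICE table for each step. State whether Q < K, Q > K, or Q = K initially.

Q₀ = 0.01997; Q < K (proceeds forward)

Q₀ = 0.01997 vs Keq = 9.2840e+04 ⇒ Q<K, forward
Step 1:
                   J          L
  init        0.7618    0.01159
  Δ          -0.7597     0.3799
  eq        0.002053     0.3915
  solve Keq expr → x = 0.3799; check Q = 9.2840e+04
Then remove 0.1493 M of L.
Step 2:
                   J          L
  init      0.002053     0.2422
  Δ       -4.3764e-04 2.1882e-04
  eq        0.001616     0.2424
  solve Keq expr → x = 2.1882e-04; check Q = 9.2840e+04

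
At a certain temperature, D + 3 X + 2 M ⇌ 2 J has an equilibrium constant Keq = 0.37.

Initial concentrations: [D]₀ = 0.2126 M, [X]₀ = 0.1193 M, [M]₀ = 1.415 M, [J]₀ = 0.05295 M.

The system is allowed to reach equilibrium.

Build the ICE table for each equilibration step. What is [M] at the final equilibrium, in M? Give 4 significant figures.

Q₀ = 3.879 vs Keq = 0.37 ⇒ Q>K, reverse
Step 1:
                  D         X         M         J
  init       0.2126    0.1193     1.415   0.05295
  Δ         0.01326   0.03977   0.02651  -0.02651
  eq         0.2259    0.1591     1.442   0.02644
  solve Keq expr → x = -0.01326; check Q = 0.37

[M]_eq = 1.442 M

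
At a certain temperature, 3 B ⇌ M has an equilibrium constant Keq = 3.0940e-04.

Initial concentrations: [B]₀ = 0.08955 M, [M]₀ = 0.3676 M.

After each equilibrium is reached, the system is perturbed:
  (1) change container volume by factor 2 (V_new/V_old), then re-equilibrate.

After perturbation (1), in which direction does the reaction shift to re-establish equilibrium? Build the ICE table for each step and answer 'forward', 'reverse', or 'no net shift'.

Q₀ = 511.9 vs Keq = 3.0940e-04 ⇒ Q>K, reverse
Step 1:
                  B         M
  init      0.08955    0.3676
  Δ           1.101   -0.3671
  eq          1.191 5.2242e-04
  solve Keq expr → x = -0.3671; check Q = 3.0940e-04
Then change container volume by factor 2 (V_new/V_old).
Step 2:
                  B         M
  init       0.5954 2.6121e-04
  Δ       5.8714e-04 -1.9571e-04
  eq          0.596 6.5496e-05
  solve Keq expr → x = -1.9571e-04; check Q = 3.0940e-04

Direction: reverse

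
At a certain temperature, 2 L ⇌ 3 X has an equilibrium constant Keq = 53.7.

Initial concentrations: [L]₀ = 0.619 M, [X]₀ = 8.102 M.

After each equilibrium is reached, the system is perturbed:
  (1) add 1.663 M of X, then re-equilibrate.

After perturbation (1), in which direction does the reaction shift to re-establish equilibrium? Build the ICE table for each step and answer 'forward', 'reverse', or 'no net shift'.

Direction: reverse

Q₀ = 1388 vs Keq = 53.7 ⇒ Q>K, reverse
Step 1:
                    L           X
  init          0.619       8.102
  Δ             1.393      -2.089
  eq            2.012       6.013
  solve Keq expr → x = -0.6965; check Q = 53.7
Then add 1.663 M of X.
Step 2:
                    L           X
  init          2.012       7.676
  Δ            0.4863     -0.7295
  eq            2.498       6.946
  solve Keq expr → x = -0.2432; check Q = 53.7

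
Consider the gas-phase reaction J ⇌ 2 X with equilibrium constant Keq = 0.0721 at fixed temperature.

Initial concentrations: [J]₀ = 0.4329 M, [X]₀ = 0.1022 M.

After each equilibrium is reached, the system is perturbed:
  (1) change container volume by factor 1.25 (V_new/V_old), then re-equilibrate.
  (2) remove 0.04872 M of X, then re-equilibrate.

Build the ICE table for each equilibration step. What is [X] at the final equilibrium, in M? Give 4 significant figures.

Q₀ = 0.02413 vs Keq = 0.0721 ⇒ Q<K, forward
Step 1:
                   J          X
  init        0.4329     0.1022
  Δ         -0.03372    0.06745
  eq          0.3992     0.1696
  solve Keq expr → x = 0.03372; check Q = 0.0721
Then change container volume by factor 1.25 (V_new/V_old).
Step 2:
                   J          X
  init        0.3193     0.1357
  Δ        -0.007155    0.01431
  eq          0.3122       0.15
  solve Keq expr → x = 0.007155; check Q = 0.0721
Then remove 0.04872 M of X.
Step 3:
                   J          X
  init        0.3122     0.1013
  Δ         -0.02171    0.04341
  eq          0.2905     0.1447
  solve Keq expr → x = 0.02171; check Q = 0.0721

[X]_eq = 0.1447 M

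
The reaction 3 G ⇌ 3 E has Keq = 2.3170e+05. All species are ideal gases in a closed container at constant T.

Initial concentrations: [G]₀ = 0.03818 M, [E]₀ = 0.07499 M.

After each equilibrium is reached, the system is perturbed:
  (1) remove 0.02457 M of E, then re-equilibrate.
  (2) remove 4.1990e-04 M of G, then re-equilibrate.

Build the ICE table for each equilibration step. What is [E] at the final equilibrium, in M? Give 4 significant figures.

[E]_eq = 0.08677 M

Q₀ = 7.577 vs Keq = 2.3170e+05 ⇒ Q<K, forward
Step 1:
                   G          E
  Initial    0.03818    0.07499
  Change    -0.03637    0.03637
  Equil     0.001813     0.1114
  solve Keq expr → x = 0.01212; check Q = 2.3170e+05
Then remove 0.02457 M of E.
Step 2:
                   G          E
  Initial   0.001813    0.08679
  Change  -3.9362e-04 3.9362e-04
  Equil     0.001419    0.08718
  solve Keq expr → x = 1.3121e-04; check Q = 2.3170e+05
Then remove 4.1990e-04 M of G.
Step 3:
                   G          E
  Initial 9.9952e-04    0.08718
  Change  4.1317e-04 -4.1317e-04
  Equil     0.001413    0.08677
  solve Keq expr → x = -1.3772e-04; check Q = 2.3170e+05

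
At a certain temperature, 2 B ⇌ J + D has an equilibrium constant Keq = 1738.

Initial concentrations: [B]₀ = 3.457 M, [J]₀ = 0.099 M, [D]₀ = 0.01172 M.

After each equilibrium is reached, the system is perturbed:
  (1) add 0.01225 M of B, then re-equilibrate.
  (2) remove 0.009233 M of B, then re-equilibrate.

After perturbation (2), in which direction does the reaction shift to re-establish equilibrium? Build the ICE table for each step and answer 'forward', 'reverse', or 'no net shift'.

Q₀ = 9.7088e-05 vs Keq = 1738 ⇒ Q<K, forward
Step 1:
                   B          J          D
  init         3.457      0.099    0.01172
  Δ           -3.415      1.707      1.707
  eq         0.04227      1.806      1.719
  solve Keq expr → x = 1.707; check Q = 1738
Then add 0.01225 M of B.
Step 2:
                   B          J          D
  init       0.05452      1.806      1.719
  Δ          -0.0121   0.006052   0.006052
  eq         0.04241      1.812      1.725
  solve Keq expr → x = 0.006052; check Q = 1738
Then remove 0.009233 M of B.
Step 3:
                   B          J          D
  init       0.03318      1.812      1.725
  Δ         0.009124  -0.004562  -0.004562
  eq         0.04231      1.808      1.721
  solve Keq expr → x = -0.004562; check Q = 1738

Direction: reverse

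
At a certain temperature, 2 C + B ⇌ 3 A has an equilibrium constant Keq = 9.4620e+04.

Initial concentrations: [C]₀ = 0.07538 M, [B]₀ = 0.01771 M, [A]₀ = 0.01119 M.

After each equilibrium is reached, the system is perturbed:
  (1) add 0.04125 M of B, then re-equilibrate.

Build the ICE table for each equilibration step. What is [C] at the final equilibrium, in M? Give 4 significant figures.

[C]_eq = 9.4912e-04 M

Q₀ = 0.01392 vs Keq = 9.4620e+04 ⇒ Q<K, forward
Step 1:
                  C         B         A
  init      0.07538   0.01771   0.01119
  Δ        -0.03542  -0.01771   0.05312
  eq        0.03996 1.7604e-06   0.06431
  solve Keq expr → x = 0.01771; check Q = 9.4620e+04
Then add 0.04125 M of B.
Step 2:
                  C         B         A
  init      0.03996   0.04125   0.06431
  Δ        -0.03901  -0.01951   0.05852
  eq      9.4912e-04   0.02174    0.1228
  solve Keq expr → x = 0.01951; check Q = 9.4620e+04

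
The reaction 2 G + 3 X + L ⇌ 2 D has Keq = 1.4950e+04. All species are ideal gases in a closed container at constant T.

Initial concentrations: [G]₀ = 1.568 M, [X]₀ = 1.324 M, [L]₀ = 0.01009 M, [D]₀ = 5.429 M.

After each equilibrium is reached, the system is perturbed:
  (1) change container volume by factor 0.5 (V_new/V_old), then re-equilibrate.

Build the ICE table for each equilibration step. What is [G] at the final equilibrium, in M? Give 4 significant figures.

[G]_eq = 3.096 M

Q₀ = 511.9 vs Keq = 1.4950e+04 ⇒ Q<K, forward
Step 1:
                  G         X         L         D
  Initial     1.568     1.324   0.01009     5.429
  Change   -0.01942  -0.02913 -0.009709   0.01942
  Equil       1.549     1.295 3.8137e-04     5.448
  solve Keq expr → x = 0.009709; check Q = 1.4950e+04
Then change container volume by factor 0.5 (V_new/V_old).
Step 2:
                  G         X         L         D
  Initial     3.097      2.59 7.6274e-04      10.9
  Change   -0.00143 -0.002145 -7.1490e-04   0.00143
  Equil       3.096     2.588 4.7847e-05      10.9
  solve Keq expr → x = 7.1490e-04; check Q = 1.4950e+04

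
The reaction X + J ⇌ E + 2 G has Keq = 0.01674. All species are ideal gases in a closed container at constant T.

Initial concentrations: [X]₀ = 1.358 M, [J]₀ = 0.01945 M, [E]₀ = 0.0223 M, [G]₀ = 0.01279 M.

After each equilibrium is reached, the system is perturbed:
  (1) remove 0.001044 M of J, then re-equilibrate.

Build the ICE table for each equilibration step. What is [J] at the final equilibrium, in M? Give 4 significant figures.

Q₀ = 1.3811e-04 vs Keq = 0.01674 ⇒ Q<K, forward
Step 1:
                  X         J         E         G
  init        1.358   0.01945    0.0223   0.01279
  Δ        -0.01602  -0.01602   0.01602   0.03204
  eq          1.342  0.003429   0.03832   0.04483
  solve Keq expr → x = 0.01602; check Q = 0.01674
Then remove 0.001044 M of J.
Step 2:
                  X         J         E         G
  init        1.342  0.002385   0.03832   0.04483
  Δ       7.5288e-04 7.5288e-04 -7.5288e-04 -0.001506
  eq          1.343  0.003138   0.03757   0.04333
  solve Keq expr → x = -7.5288e-04; check Q = 0.01674

[J]_eq = 0.003138 M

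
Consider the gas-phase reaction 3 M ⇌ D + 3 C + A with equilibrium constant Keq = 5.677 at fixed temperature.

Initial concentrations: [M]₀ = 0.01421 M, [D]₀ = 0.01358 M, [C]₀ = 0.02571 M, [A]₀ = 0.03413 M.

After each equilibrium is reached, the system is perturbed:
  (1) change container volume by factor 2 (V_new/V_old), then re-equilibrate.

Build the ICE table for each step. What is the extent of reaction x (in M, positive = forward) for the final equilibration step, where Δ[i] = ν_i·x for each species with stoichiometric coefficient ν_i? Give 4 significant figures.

x = 1.1082e-04 M

Q₀ = 0.002745 vs Keq = 5.677 ⇒ Q<K, forward
Step 1:
                    M           D           C           A
  I           0.01421     0.01358     0.02571     0.03413
  C          -0.01234    0.004113     0.01234    0.004113
  E          0.001872     0.01769     0.03805     0.03824
  solve Keq expr → x = 0.004113; check Q = 5.677
Then change container volume by factor 2 (V_new/V_old).
Step 2:
                    M           D           C           A
  I        9.3620e-04    0.008846     0.01902     0.01912
  C       -3.3247e-04  1.1082e-04  3.3247e-04  1.1082e-04
  E        6.0374e-04    0.008957     0.01936     0.01923
  solve Keq expr → x = 1.1082e-04; check Q = 5.677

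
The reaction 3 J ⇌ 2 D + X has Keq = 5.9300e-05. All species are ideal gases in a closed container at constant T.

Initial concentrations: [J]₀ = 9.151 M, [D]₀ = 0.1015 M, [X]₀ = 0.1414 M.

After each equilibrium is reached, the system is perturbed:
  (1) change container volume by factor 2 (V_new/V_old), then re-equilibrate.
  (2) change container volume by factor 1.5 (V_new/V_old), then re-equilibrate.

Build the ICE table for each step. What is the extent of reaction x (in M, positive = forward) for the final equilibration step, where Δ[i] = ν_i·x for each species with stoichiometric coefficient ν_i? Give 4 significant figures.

x = 0 M

Q₀ = 1.9010e-06 vs Keq = 5.9300e-05 ⇒ Q<K, forward
Step 1:
                   J          D          X
  init         9.151     0.1015     0.1414
  Δ          -0.4127     0.2751     0.1376
  eq           8.738     0.3766      0.279
  solve Keq expr → x = 0.1376; check Q = 5.9300e-05
Then change container volume by factor 2 (V_new/V_old).
Step 2:
                   J          D          X
  init         4.369     0.1883     0.1395
  Δ                0          0          0
  eq           4.369     0.1883     0.1395
  solve Keq expr → x = 0; check Q = 5.9300e-05
Then change container volume by factor 1.5 (V_new/V_old).
Step 3:
                   J          D          X
  init         2.913     0.1255    0.09299
  Δ                0          0          0
  eq           2.913     0.1255    0.09299
  solve Keq expr → x = 0; check Q = 5.9300e-05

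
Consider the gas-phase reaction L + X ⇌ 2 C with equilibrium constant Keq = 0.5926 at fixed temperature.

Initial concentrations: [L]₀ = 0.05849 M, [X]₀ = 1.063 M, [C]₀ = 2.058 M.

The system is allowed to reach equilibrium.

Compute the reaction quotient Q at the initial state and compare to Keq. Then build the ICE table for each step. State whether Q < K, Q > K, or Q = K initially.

Q₀ = 68.12 vs Keq = 0.5926 ⇒ Q>K, reverse
Step 1:
                    L           X           C
  Initial     0.05849       1.063       2.058
  Change       0.6184      0.6184      -1.237
  Equil        0.6769       1.681      0.8212
  solve Keq expr → x = -0.6184; check Q = 0.5926

Q₀ = 68.12; Q > K (proceeds reverse)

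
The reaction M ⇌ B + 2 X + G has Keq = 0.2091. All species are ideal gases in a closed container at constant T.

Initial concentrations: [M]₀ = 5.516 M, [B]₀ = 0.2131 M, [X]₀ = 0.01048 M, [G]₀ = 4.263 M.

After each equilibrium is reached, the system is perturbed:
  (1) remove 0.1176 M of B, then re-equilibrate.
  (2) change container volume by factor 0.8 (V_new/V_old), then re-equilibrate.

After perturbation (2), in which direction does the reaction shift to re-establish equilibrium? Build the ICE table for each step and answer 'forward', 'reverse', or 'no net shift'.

Q₀ = 1.8088e-05 vs Keq = 0.2091 ⇒ Q<K, forward
Step 1:
                    M           B           X           G
  init          5.516      0.2131     0.01048       4.263
  Δ           -0.3259      0.3259      0.6519      0.3259
  eq             5.19       0.539      0.6624       4.589
  solve Keq expr → x = 0.3259; check Q = 0.2091
Then remove 0.1176 M of B.
Step 2:
                    M           B           X           G
  init           5.19      0.4214      0.6624       4.589
  Δ          -0.02897     0.02897     0.05795     0.02897
  eq            5.161      0.4504      0.7203       4.618
  solve Keq expr → x = 0.02897; check Q = 0.2091
Then change container volume by factor 0.8 (V_new/V_old).
Step 3:
                    M           B           X           G
  init          6.451       0.563      0.9004       5.772
  Δ           0.09245    -0.09245     -0.1849    -0.09245
  eq            6.544      0.4706      0.7155        5.68
  solve Keq expr → x = -0.09245; check Q = 0.2091

Direction: reverse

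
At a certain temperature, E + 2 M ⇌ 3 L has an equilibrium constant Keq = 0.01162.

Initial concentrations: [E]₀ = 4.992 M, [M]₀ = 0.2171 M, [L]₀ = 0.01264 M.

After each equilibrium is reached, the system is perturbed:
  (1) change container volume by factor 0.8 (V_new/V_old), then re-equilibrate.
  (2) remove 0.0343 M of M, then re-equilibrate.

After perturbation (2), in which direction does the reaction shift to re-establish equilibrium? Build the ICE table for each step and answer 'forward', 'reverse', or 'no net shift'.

Q₀ = 8.5832e-06 vs Keq = 0.01162 ⇒ Q<K, forward
Step 1:
                  E         M         L
  Initial     4.992    0.2171   0.01264
  Change   -0.03248  -0.06496   0.09744
  Equil        4.96    0.1521    0.1101
  solve Keq expr → x = 0.03248; check Q = 0.01162
Then change container volume by factor 0.8 (V_new/V_old).
Step 2:
                  E         M         L
  Initial     6.199    0.1902    0.1376
  Change          0         0         0
  Equil       6.199    0.1902    0.1376
  solve Keq expr → x = 0; check Q = 0.01162
Then remove 0.0343 M of M.
Step 3:
                  E         M         L
  Initial     6.199    0.1559    0.1376
  Change   0.004242  0.008483  -0.01272
  Equil       6.204    0.1644    0.1249
  solve Keq expr → x = -0.004242; check Q = 0.01162

Direction: reverse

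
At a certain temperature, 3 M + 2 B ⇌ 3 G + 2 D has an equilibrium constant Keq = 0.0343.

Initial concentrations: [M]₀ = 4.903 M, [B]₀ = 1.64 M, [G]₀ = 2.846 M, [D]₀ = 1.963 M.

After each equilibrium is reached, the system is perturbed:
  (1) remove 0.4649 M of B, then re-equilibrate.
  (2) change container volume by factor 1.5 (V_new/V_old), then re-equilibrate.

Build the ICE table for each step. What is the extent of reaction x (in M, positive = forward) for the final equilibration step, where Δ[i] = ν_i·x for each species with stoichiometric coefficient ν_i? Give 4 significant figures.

Q₀ = 0.2802 vs Keq = 0.0343 ⇒ Q>K, reverse
Step 1:
                   M          B          G          D
  Initial      4.903       1.64      2.846      1.963
  Change      0.6445     0.4297    -0.6445    -0.4297
  Equil        5.548       2.07      2.201      1.533
  solve Keq expr → x = -0.2148; check Q = 0.0343
Then remove 0.4649 M of B.
Step 2:
                   M          B          G          D
  Initial      5.548      1.605      2.201      1.533
  Change      0.1395    0.09302    -0.1395   -0.09302
  Equil        5.687      1.698      2.062       1.44
  solve Keq expr → x = -0.04651; check Q = 0.0343
Then change container volume by factor 1.5 (V_new/V_old).
Step 3:
                   M          B          G          D
  Initial      3.791      1.132      1.375     0.9602
  Change           0          0          0          0
  Equil        3.791      1.132      1.375     0.9602
  solve Keq expr → x = 0; check Q = 0.0343

x = 0 M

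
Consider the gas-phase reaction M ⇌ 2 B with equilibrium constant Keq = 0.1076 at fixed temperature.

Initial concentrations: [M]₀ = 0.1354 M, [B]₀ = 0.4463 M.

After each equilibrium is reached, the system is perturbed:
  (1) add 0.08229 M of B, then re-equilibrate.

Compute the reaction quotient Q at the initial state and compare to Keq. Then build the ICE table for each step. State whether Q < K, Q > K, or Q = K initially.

Q₀ = 1.471 vs Keq = 0.1076 ⇒ Q>K, reverse
Step 1:
                   M          B
  init        0.1354     0.4463
  Δ           0.1375    -0.2749
  eq          0.2729     0.1714
  solve Keq expr → x = -0.1375; check Q = 0.1076
Then add 0.08229 M of B.
Step 2:
                   M          B
  init        0.2729     0.2536
  Δ          0.03571   -0.07142
  eq          0.3086     0.1822
  solve Keq expr → x = -0.03571; check Q = 0.1076

Q₀ = 1.471; Q > K (proceeds reverse)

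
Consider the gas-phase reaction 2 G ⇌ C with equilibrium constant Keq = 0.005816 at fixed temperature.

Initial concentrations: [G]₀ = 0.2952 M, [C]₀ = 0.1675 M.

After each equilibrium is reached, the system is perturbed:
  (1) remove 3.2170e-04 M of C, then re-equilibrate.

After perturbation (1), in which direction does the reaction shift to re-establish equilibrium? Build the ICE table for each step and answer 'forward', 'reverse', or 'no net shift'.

Direction: forward

Q₀ = 1.922 vs Keq = 0.005816 ⇒ Q>K, reverse
Step 1:
                    G           C
  Initial      0.2952      0.1675
  Change       0.3304     -0.1652
  Equil        0.6256    0.002277
  solve Keq expr → x = -0.1652; check Q = 0.005816
Then remove 3.2170e-04 M of C.
Step 2:
                    G           C
  Initial      0.6256    0.001955
  Change  -6.3417e-04  3.1709e-04
  Equil         0.625    0.002272
  solve Keq expr → x = 3.1709e-04; check Q = 0.005816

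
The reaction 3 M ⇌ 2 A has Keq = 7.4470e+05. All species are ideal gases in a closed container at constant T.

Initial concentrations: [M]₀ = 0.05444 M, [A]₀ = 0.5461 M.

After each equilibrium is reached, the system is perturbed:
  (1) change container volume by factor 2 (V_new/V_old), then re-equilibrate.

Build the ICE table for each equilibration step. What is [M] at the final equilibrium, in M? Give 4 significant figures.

[M]_eq = 0.004811 M

Q₀ = 1848 vs Keq = 7.4470e+05 ⇒ Q<K, forward
Step 1:
                   M          A
  I          0.05444     0.5461
  C         -0.04679    0.03119
  E         0.007649     0.5773
  solve Keq expr → x = 0.0156; check Q = 7.4470e+05
Then change container volume by factor 2 (V_new/V_old).
Step 2:
                   M          A
  I         0.003824     0.2886
  C       9.8674e-04 -6.5783e-04
  E         0.004811      0.288
  solve Keq expr → x = -3.2891e-04; check Q = 7.4470e+05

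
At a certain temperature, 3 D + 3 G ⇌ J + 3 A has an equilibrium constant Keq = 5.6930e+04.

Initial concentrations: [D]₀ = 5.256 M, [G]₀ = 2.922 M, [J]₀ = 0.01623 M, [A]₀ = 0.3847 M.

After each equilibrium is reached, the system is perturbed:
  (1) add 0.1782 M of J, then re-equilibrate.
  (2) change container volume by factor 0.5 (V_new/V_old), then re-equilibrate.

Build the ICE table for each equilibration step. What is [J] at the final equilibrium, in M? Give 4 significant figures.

Q₀ = 2.5508e-07 vs Keq = 5.6930e+04 ⇒ Q<K, forward
Step 1:
                    D           G           J           A
  init          5.256       2.922     0.01623      0.3847
  Δ            -2.886      -2.886      0.9621       2.886
  eq             2.37     0.03562      0.9784       3.271
  solve Keq expr → x = 0.9621; check Q = 5.6930e+04
Then add 0.1782 M of J.
Step 2:
                    D           G           J           A
  init           2.37     0.03562       1.157       3.271
  Δ          0.001982    0.001982 -6.6064e-04   -0.001982
  eq            2.372      0.0376       1.156       3.269
  solve Keq expr → x = -6.6064e-04; check Q = 5.6930e+04
Then change container volume by factor 0.5 (V_new/V_old).
Step 3:
                    D           G           J           A
  init          4.743     0.07521       2.312       6.538
  Δ          -0.02729    -0.02729    0.009098     0.02729
  eq            4.716     0.04792       2.321       6.565
  solve Keq expr → x = 0.009098; check Q = 5.6930e+04

[J]_eq = 2.321 M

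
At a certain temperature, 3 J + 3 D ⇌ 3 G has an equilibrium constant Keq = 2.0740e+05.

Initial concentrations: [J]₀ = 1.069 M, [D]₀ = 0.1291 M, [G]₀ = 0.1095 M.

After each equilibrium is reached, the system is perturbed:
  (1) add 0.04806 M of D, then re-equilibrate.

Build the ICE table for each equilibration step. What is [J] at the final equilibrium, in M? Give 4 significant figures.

Q₀ = 0.4995 vs Keq = 2.0740e+05 ⇒ Q<K, forward
Step 1:
                   J          D          G
  I            1.069     0.1291     0.1095
  C          -0.1249    -0.1249     0.1249
  E           0.9441   0.004195     0.2344
  solve Keq expr → x = 0.04164; check Q = 2.0740e+05
Then add 0.04806 M of D.
Step 2:
                   J          D          G
  I           0.9441    0.05225     0.2344
  C         -0.04696   -0.04696    0.04696
  E           0.8971   0.005298     0.2814
  solve Keq expr → x = 0.01565; check Q = 2.0740e+05

[J]_eq = 0.8971 M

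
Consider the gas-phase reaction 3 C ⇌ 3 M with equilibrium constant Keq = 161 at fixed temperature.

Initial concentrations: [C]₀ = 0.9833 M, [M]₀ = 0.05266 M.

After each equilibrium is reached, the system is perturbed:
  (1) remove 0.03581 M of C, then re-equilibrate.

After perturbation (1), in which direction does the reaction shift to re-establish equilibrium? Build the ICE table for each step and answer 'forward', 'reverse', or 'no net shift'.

Direction: reverse

Q₀ = 1.5360e-04 vs Keq = 161 ⇒ Q<K, forward
Step 1:
                   C          M
  init        0.9833    0.05266
  Δ          -0.8224     0.8224
  eq          0.1609     0.8751
  solve Keq expr → x = 0.2741; check Q = 161
Then remove 0.03581 M of C.
Step 2:
                   C          M
  init        0.1251     0.8751
  Δ          0.03025   -0.03025
  eq          0.1553     0.8449
  solve Keq expr → x = -0.01008; check Q = 161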